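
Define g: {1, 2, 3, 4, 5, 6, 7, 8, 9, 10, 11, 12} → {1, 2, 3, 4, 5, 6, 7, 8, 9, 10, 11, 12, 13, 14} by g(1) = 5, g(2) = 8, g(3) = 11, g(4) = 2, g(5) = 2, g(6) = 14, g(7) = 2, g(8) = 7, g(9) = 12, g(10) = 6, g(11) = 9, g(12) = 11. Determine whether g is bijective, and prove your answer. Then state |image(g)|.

9

g(4) = 2 = g(5) with 4 ≠ 5, so g is not injective, hence not bijective.
The image of g is {2, 5, 6, 7, 8, 9, 11, 12, 14}, which has 9 elements.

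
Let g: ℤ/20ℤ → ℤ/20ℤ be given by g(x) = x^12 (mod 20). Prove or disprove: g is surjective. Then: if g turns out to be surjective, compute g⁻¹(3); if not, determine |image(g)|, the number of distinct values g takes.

4

g(1) = 1^12 = 1.
g(3): Repeated squaring mod 20: 3^1 ≡ 3, 3^2 ≡ 3² = 9, 3^4 ≡ 9² = 81 ≡ 1, 3^8 ≡ 1² = 1. Since 12 = 8 + 4, 3^12 ≡ 1·1: 1·1 = 1. So 3^12 ≡ 1 (mod 20).
So g(1) = g(3) = 1 while 1 ≠ 3, therefore g is not injective.
A non-injective map from the 20-element set ℤ/20ℤ to itself takes at most 19 distinct values, so it cannot be surjective. So g is not surjective.
Since g is not surjective, we determine |image(g)|. Computing x^12 mod 20 for each x (by repeated squaring, reducing mod 20 at every step), the values g(0), g(1), …, g(19) are: 0, 1, 16, 1, 16, 5, 16, 1, 16, 1, 0, 1, 16, 1, 16, 5, 16, 1, 16, 1.
The distinct values are {0, 1, 5, 16}; there are 4 of them.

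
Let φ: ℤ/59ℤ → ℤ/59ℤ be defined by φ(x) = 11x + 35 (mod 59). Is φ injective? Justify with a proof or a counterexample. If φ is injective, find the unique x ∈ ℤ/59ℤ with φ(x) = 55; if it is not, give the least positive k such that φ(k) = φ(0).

Recall: injectivity means: for all x_1, x_2 in the domain, φ(x_1) = φ(x_2) implies x_1 = x_2.
Suppose φ(x_1) = φ(x_2) in ℤ/59ℤ. Then 11x_1 + 35 ≡ 11x_2 + 35 (mod 59), thus 11(x_1 − x_2) ≡ 0 (mod 59).
Since gcd(11, 59) = 1, 11 is invertible modulo 59, hence x_1 − x_2 ≡ 0 (mod 59), i.e. x_1 = x_2.
Therefore φ is injective.
We now compute 11⁻¹ mod 59 explicitly. Euclid's algorithm: 59 = 5·11 + 4, 11 = 2·4 + 3, 4 = 1·3 + 1; back-substituting gives 1 = 43·11 − 8·59, so 11⁻¹ ≡ 43 (mod 59).
Since φ is injective, we compute φ⁻¹(55): solve 11x + 35 ≡ 55 (mod 59), i.e. 11x ≡ 20 (mod 59).
Multiplying by 11⁻¹ = 43 gives x ≡ 43·20 = 860 = 14·59 + 34 ≡ 34 (mod 59).
Check: φ(34) = 11·34 + 35 = 409 = 6·59 + 55 ≡ 55 (mod 59).

34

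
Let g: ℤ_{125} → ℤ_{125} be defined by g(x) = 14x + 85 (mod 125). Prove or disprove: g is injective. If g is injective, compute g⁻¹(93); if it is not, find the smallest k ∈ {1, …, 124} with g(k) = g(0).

72

Suppose g(x_1) = g(x_2) in ℤ_{125}. Then 14x_1 + 85 ≡ 14x_2 + 85 (mod 125), so 14(x_1 − x_2) ≡ 0 (mod 125).
Since gcd(14, 125) = 1, 14 is invertible modulo 125, hence x_1 − x_2 ≡ 0 (mod 125), i.e. x_1 = x_2.
So g is injective.
We now compute 14⁻¹ mod 125 explicitly. Euclid's algorithm: 125 = 8·14 + 13, 14 = 1·13 + 1; back-substituting gives 1 = 9·14 − 1·125, so 14⁻¹ ≡ 9 (mod 125).
Since g is injective, we find g⁻¹(93): we need 14x ≡ 93 − 85 ≡ 8 (mod 125). Using 14⁻¹ = 9: x ≡ 9·8 = 72, so x = 72.
Check: g(72) = 14·72 + 85 = 1093 = 8·125 + 93 ≡ 93 (mod 125).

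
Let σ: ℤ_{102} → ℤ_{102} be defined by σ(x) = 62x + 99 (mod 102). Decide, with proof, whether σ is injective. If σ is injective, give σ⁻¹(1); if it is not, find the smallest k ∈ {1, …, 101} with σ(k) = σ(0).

51

We have gcd(62, 102) = 2 > 1. Taking u = 0 and v = 51: σ(0) = 99 and σ(51) = 62·51 + 99 = 3261 ≡ 99 (mod 102).
So σ(0) = σ(51) while 0 ≠ 51, hence σ is not injective.
Since σ is not injective, we find the least positive k with σ(k) = σ(0): this means 62k ≡ 0 (mod 102), i.e. 102 ∣ 62k. Since gcd(62, 102) = 2, dividing through by 2 this holds exactly when 51 ∣ 31k, and as gcd(31, 51) = 1, exactly when 51 ∣ k.
The smallest positive such k is 51.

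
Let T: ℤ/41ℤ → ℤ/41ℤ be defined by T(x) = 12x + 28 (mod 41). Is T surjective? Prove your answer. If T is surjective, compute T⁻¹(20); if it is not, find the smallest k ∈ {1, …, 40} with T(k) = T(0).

13

Since gcd(12, 41) = 1, 12 is invertible modulo 41. Euclid's algorithm: 41 = 3·12 + 5, 12 = 2·5 + 2, 5 = 2·2 + 1; back-substituting gives 1 = 24·12 − 7·41, so 12⁻¹ ≡ 24 (mod 41).
Then y ↦ 24(y − 28) is a two-sided inverse to T, so every y ∈ ℤ/41ℤ has a preimage.
Thus T is surjective.
Since T is surjective, we compute T⁻¹(20): solve 12x + 28 ≡ 20 (mod 41), i.e. 12x ≡ 33 (mod 41).
Multiplying by 12⁻¹ = 24 gives x ≡ 24·33 = 792 = 19·41 + 13 ≡ 13 (mod 41).
Check: T(13) = 12·13 + 28 = 184 = 4·41 + 20 ≡ 20 (mod 41).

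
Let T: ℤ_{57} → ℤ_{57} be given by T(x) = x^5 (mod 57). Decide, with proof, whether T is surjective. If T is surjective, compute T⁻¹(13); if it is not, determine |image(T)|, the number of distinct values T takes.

Computing x^5 mod 57 for each x (by repeated squaring, reducing mod 57 at every step), the values T(0), T(1), …, T(56) are: 0, 1, 32, 15, 55, 47, 24, 49, 50, 54, 22, 26, 27, 52, 29, 21, 4, 44, 18, 19, 20, 51, 34, 17, 9, 43, 11, 12, 16, 41, 45, 46, 14, 48, 40, 23, 6, 37, 38, 39, 13, 53, 36, 28, 5, 30, 31, 35, 3, 7, 8, 33, 10, 2, 42, 25, 56.
Every element of ℤ_{57} appears exactly once in this list, so T is a bijection, and in particular surjective.
Since T is surjective, we read off the preimage of 13 from the same table: T(40) = 13, so T⁻¹(13) = 40.

40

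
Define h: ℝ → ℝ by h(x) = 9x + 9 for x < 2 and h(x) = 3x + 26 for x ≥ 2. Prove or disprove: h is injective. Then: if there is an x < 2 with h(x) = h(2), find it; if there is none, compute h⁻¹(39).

Both pieces are strictly increasing (slopes 9 and 3), so each is injective on its own interval.
The left piece maps (−∞, 2) onto (−∞, 27); the right piece maps [2, ∞) onto [32, ∞).
These images are disjoint, so no value is attained by both pieces. Therefore h is injective.
Because the two images are disjoint, no x < 2 has h(x) = h(2), so we compute h⁻¹(39): 39 lies in [32, ∞), so solve 3x + 26 = 39: x = (39 − 26)/3 = 13/3.

13/3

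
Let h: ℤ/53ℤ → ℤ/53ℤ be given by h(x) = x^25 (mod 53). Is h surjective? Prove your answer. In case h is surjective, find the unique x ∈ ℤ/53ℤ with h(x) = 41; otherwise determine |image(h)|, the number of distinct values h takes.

Since 53 is prime, the nonzero elements of ℤ/53ℤ form a cyclic group of order 52.
As gcd(25, 52) = 1, raising to the 25th power is a bijection on this group: if a^25 ≡ b^25 then (ab^{−1})^25 = 1, and the only element of order dividing gcd(25, 52) = 1 is 1, so a = b.
With h(0) = 0 this makes h injective on all of ℤ/53ℤ, hence bijective (finite equal-size domain and codomain). In particular h is surjective.
Since h is surjective, we find the preimage of 41. The inverse of x ↦ x^25 on (ℤ/53ℤ)^× is x ↦ x^25, because 25·25 = 625 = 12·52 + 1 ≡ 1 (mod 52) and x^{52} = 1 for x ≠ 0 (Fermat). So h⁻¹(41) = 41^25 mod 53.
Repeated squaring mod 53: 41^1 ≡ 41, 41^2 ≡ 41² = 1681 ≡ 38, 41^4 ≡ 38² = 1444 ≡ 13, 41^8 ≡ 13² = 169 ≡ 10, 41^16 ≡ 10² = 100 ≡ 47. Since 25 = 16 + 8 + 1, 41^25 ≡ 47·10·41: 47·10 = 470 ≡ 46, then 46·41 = 1886 ≡ 31. So 41^25 ≡ 31 (mod 53).
Hence h⁻¹(41) = 31.

31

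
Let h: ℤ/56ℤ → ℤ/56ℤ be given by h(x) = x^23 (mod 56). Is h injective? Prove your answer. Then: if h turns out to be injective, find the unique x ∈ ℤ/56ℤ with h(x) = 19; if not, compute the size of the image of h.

h(0) = 0^23 = 0.
h(14): Repeated squaring mod 56: 14^1 ≡ 14, 14^2 ≡ 14² = 196 ≡ 28, 14^4 ≡ 28² = 784 ≡ 0, 14^8 ≡ 0² = 0, 14^16 ≡ 0² = 0. Since 23 = 16 + 4 + 2 + 1, 14^23 ≡ 0·0·28·14: 0·0 = 0, then 0·28 = 0, then 0·14 = 0. So 14^23 ≡ 0 (mod 56).
So h(0) = h(14) = 0 while 0 ≠ 14, therefore h is not injective.
Since h is not injective, we determine |image(h)|. Computing x^23 mod 56 for each x (by repeated squaring, reducing mod 56 at every step), the values h(0), h(1), …, h(55) are: 0, 1, 32, 19, 16, 45, 48, 7, 8, 25, 40, 51, 24, 13, 0, 15, 32, 33, 16, 3, 48, 21, 8, 39, 40, 9, 24, 27, 0, 29, 32, 47, 16, 17, 48, 35, 8, 53, 40, 23, 24, 41, 0, 43, 32, 5, 16, 31, 48, 49, 8, 11, 40, 37, 24, 55.
The distinct values are {0, 1, 3, 5, 7, 8, 9, 11, 13, 15, 16, 17, 19, 21, 23, 24, 25, 27, 29, 31, 32, 33, 35, 37, 39, 40, 41, 43, 45, 47, 48, 49, 51, 53, 55}; there are 35 of them.

35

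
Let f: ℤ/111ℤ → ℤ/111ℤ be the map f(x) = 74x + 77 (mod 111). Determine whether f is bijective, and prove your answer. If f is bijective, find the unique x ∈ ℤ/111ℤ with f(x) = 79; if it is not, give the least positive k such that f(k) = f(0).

3

We have gcd(74, 111) = 37 > 1. Taking u = 0 and v = 3: f(0) = 77 and f(3) = 74·3 + 77 = 299 ≡ 77 (mod 111).
So f(0) = f(3) while 0 ≠ 3, therefore f is not injective, hence not bijective.
Since f is not bijective, we find the least positive k with f(k) = f(0): this means 74k ≡ 0 (mod 111), i.e. 111 ∣ 74k. Since gcd(74, 111) = 37, dividing through by 37 this holds exactly when 3 ∣ 2k, and as gcd(2, 3) = 1, exactly when 3 ∣ k.
The smallest positive such k is 3.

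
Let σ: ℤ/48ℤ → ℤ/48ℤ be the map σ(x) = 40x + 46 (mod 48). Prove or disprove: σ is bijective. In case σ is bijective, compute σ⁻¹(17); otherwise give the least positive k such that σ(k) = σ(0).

We have gcd(40, 48) = 8 > 1. Taking s = 0 and t = 6: σ(0) = 46 and σ(6) = 40·6 + 46 = 286 ≡ 46 (mod 48).
So σ(0) = σ(6) while 0 ≠ 6, so σ is not injective, hence not bijective.
Since σ is not bijective, we find the least positive k with σ(k) = σ(0): this means 40k ≡ 0 (mod 48), i.e. 48 ∣ 40k. Since gcd(40, 48) = 8, dividing through by 8 this holds exactly when 6 ∣ 5k, and as gcd(5, 6) = 1, exactly when 6 ∣ k.
The smallest positive such k is 6.

6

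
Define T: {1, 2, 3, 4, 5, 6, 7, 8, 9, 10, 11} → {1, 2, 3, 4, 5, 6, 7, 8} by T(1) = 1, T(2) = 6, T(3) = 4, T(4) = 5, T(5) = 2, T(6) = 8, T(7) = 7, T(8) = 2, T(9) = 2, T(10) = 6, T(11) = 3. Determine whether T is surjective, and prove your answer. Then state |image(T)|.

Every element of the codomain has a preimage: 1 = T(1), 2 = T(5), 3 = T(11), 4 = T(3), 5 = T(4), 6 = T(2), 7 = T(7), 8 = T(6).
Hence T is surjective.
The image of T is {1, 2, 3, 4, 5, 6, 7, 8}, which has 8 elements.

8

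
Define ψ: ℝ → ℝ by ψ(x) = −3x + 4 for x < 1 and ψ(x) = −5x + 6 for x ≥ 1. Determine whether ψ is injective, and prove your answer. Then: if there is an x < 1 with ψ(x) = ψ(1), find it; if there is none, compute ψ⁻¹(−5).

11/5

Both pieces are strictly decreasing (slopes −3 and −5), so each is injective on its own interval.
The left piece maps (−∞, 1) onto (1, ∞); the right piece maps [1, ∞) onto (−∞, 1].
These images are disjoint, so no value is attained by both pieces. Hence ψ is injective.
Because the two images are disjoint, no x < 1 has ψ(x) = ψ(1), so we compute ψ⁻¹(−5): −5 lies in (−∞, 1], so solve −5x + 6 = −5: x = (−5 − 6)/(−5) = 11/5.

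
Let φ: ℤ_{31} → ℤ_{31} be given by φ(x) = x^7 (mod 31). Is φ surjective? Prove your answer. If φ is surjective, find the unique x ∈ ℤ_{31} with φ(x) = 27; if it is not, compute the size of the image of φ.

Since 31 is prime, the nonzero elements of ℤ_{31} form a cyclic group of order 30.
As gcd(7, 30) = 1, raising to the 7th power is a bijection on this group: if u^7 ≡ v^7 then (uv^{−1})^7 = 1, and the only element of order dividing gcd(7, 30) = 1 is 1, so u = v.
With φ(0) = 0 this makes φ injective on all of ℤ_{31}, hence bijective (finite equal-size domain and codomain). In particular φ is surjective.
Since φ is surjective, we find the preimage of 27. The inverse of x ↦ x^7 on (ℤ_{31})^× is x ↦ x^13, because 7·13 = 91 = 3·30 + 1 ≡ 1 (mod 30) and x^{30} = 1 for x ≠ 0 (Fermat). So φ⁻¹(27) = 27^13 mod 31.
Repeated squaring mod 31: 27^1 ≡ 27, 27^2 ≡ 27² = 729 ≡ 16, 27^4 ≡ 16² = 256 ≡ 8, 27^8 ≡ 8² = 64 ≡ 2. Since 13 = 8 + 4 + 1, 27^13 ≡ 2·8·27: 2·8 = 16, then 16·27 = 432 ≡ 29. So 27^13 ≡ 29 (mod 31).
Hence φ⁻¹(27) = 29.

29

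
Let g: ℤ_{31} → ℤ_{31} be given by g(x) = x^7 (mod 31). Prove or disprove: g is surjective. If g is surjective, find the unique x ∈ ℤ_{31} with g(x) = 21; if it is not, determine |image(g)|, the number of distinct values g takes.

22

Since 31 is prime, the nonzero elements of ℤ_{31} form a cyclic group of order 30.
As gcd(7, 30) = 1, raising to the 7th power is a bijection on this group: if u^7 ≡ v^7 then (uv^{−1})^7 = 1, and the only element of order dividing gcd(7, 30) = 1 is 1, so u = v.
With g(0) = 0 this makes g injective on all of ℤ_{31}, hence bijective (finite equal-size domain and codomain). In particular g is surjective.
Since g is surjective, we find the preimage of 21. The inverse of x ↦ x^7 on (ℤ_{31})^× is x ↦ x^13, because 7·13 = 91 = 3·30 + 1 ≡ 1 (mod 30) and x^{30} = 1 for x ≠ 0 (Fermat). So g⁻¹(21) = 21^13 mod 31.
Repeated squaring mod 31: 21^1 ≡ 21, 21^2 ≡ 21² = 441 ≡ 7, 21^4 ≡ 7² = 49 ≡ 18, 21^8 ≡ 18² = 324 ≡ 14. Since 13 = 8 + 4 + 1, 21^13 ≡ 14·18·21: 14·18 = 252 ≡ 4, then 4·21 = 84 ≡ 22. So 21^13 ≡ 22 (mod 31).
Hence g⁻¹(21) = 22.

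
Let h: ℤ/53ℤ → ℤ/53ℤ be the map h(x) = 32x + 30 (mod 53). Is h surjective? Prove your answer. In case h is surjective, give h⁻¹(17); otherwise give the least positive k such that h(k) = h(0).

Recall that h is surjective if every y in the codomain equals h(x) for some x in the domain.
Since gcd(32, 53) = 1, 32 is invertible modulo 53. Euclid's algorithm: 53 = 1·32 + 21, 32 = 1·21 + 11, 21 = 1·11 + 10, 11 = 1·10 + 1; back-substituting gives 1 = 5·32 − 3·53, so 32⁻¹ ≡ 5 (mod 53).
For any y ∈ ℤ/53ℤ, x = 5(y − 30) mod 53 satisfies h(x) = 32·5(y − 30) + 30 ≡ y (since 32·5 ≡ 1 mod 53). So every y has a preimage.
Therefore h is surjective.
Since h is surjective, we find h⁻¹(17): we need 32x ≡ 17 − 30 ≡ 40 (mod 53). Using 32⁻¹ = 5: x ≡ 5·40 = 200 = 3·53 + 41, so x = 41.
Check: h(41) = 32·41 + 30 = 1342 = 25·53 + 17 ≡ 17 (mod 53).

41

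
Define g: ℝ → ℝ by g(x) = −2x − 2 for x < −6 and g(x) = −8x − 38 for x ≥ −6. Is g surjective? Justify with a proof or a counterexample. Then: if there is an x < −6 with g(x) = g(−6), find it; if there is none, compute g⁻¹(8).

Both pieces are strictly decreasing (slopes −2 and −8), so each is injective on its own interval.
The left piece maps (−∞, −6) onto (10, ∞); the right piece maps [−6, ∞) onto (−∞, 10].
These images together cover ℝ, so g is surjective.
Because the two images are disjoint, no x < −6 has g(x) = g(−6), so we compute g⁻¹(8): 8 lies in (−∞, 10], so solve −8x − 38 = 8: x = (8 + 38)/(−8) = −23/4.

-23/4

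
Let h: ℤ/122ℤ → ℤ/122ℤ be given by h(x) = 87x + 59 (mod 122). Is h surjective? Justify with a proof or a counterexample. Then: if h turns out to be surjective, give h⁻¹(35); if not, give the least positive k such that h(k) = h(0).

Since gcd(87, 122) = 1, 87 is invertible modulo 122. Euclid's algorithm: 122 = 1·87 + 35, 87 = 2·35 + 17, 35 = 2·17 + 1; back-substituting gives 1 = 115·87 − 82·122, so 87⁻¹ ≡ 115 (mod 122).
Then y ↦ 115(y − 59) is a two-sided inverse to h, so every y ∈ ℤ/122ℤ has a preimage.
Thus h is surjective.
Since h is surjective, we compute h⁻¹(35): solve 87x + 59 ≡ 35 (mod 122), i.e. 87x ≡ 98 (mod 122).
Multiplying by 87⁻¹ = 115 gives x ≡ 115·98 = 11270 = 92·122 + 46 ≡ 46 (mod 122).
Check: h(46) = 87·46 + 59 = 4061 = 33·122 + 35 ≡ 35 (mod 122).

46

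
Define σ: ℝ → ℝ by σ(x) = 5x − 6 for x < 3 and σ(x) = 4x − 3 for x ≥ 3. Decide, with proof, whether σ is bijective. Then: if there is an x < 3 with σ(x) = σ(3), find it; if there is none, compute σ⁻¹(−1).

1

Both pieces are strictly increasing (slopes 5 and 4), so each is injective on its own interval.
The left piece maps (−∞, 3) onto (−∞, 9); the right piece maps [3, ∞) onto [9, ∞).
Since 9 = 9, the images partition ℝ: σ is injective and surjective, hence bijective.
Because the two images are disjoint, no x < 3 has σ(x) = σ(3), so we compute σ⁻¹(−1): −1 lies in (−∞, 9), so solve 5x − 6 = −1: x = (−1 + 6)/5 = 1.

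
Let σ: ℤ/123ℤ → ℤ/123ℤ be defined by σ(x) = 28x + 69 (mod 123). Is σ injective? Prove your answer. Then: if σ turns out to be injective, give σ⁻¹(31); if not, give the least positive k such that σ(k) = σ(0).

By definition, σ is injective when σ(x_1) = σ(x_2) forces x_1 = x_2.
Suppose σ(x_1) = σ(x_2) in ℤ/123ℤ. Then 28x_1 + 69 ≡ 28x_2 + 69 (mod 123), thus 28(x_1 − x_2) ≡ 0 (mod 123).
Since gcd(28, 123) = 1, 28 is invertible modulo 123, hence x_1 − x_2 ≡ 0 (mod 123), i.e. x_1 = x_2.
Thus σ is injective.
We now compute 28⁻¹ mod 123 explicitly. Euclid's algorithm: 123 = 4·28 + 11, 28 = 2·11 + 6, 11 = 1·6 + 5, 6 = 1·5 + 1; back-substituting gives 1 = 22·28 − 5·123, so 28⁻¹ ≡ 22 (mod 123).
Since σ is injective, we compute σ⁻¹(31): solve 28x + 69 ≡ 31 (mod 123), i.e. 28x ≡ 85 (mod 123).
Multiplying by 28⁻¹ = 22 gives x ≡ 22·85 = 1870 = 15·123 + 25 ≡ 25 (mod 123).
Check: σ(25) = 28·25 + 69 = 769 = 6·123 + 31 ≡ 31 (mod 123).

25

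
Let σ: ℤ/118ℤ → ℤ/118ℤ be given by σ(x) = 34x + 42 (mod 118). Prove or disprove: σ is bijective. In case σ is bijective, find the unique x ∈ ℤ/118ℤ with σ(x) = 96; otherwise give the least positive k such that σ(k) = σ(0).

We have gcd(34, 118) = 2 > 1. Taking x_1 = 0 and x_2 = 59: σ(0) = 42 and σ(59) = 34·59 + 42 = 2048 ≡ 42 (mod 118).
So σ(0) = σ(59) while 0 ≠ 59, hence σ is not injective, hence not bijective.
Since σ is not bijective, we find the least positive k with σ(k) = σ(0): this means 34k ≡ 0 (mod 118), i.e. 118 ∣ 34k. Since gcd(34, 118) = 2, dividing through by 2 this holds exactly when 59 ∣ 17k, and as gcd(17, 59) = 1, exactly when 59 ∣ k.
The smallest positive such k is 59.

59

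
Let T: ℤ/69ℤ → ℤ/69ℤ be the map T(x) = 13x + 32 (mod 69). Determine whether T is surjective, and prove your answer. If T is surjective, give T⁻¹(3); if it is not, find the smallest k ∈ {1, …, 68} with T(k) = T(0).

By definition, T is surjective if every y in the codomain equals T(x) for some x in the domain.
Since gcd(13, 69) = 1, 13 is invertible modulo 69. Euclid's algorithm: 69 = 5·13 + 4, 13 = 3·4 + 1; back-substituting gives 1 = 16·13 − 3·69, so 13⁻¹ ≡ 16 (mod 69).
Then y ↦ 16(y − 32) is a two-sided inverse to T, so every y ∈ ℤ/69ℤ has a preimage.
So T is surjective.
Since T is surjective, we find T⁻¹(3): we need 13x ≡ 3 − 32 ≡ 40 (mod 69). Using 13⁻¹ = 16: x ≡ 16·40 = 640 = 9·69 + 19, so x = 19.
Check: T(19) = 13·19 + 32 = 279 = 4·69 + 3 ≡ 3 (mod 69).

19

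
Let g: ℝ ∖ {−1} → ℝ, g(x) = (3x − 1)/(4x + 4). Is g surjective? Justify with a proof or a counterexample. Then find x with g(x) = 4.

If g(x) = 3/4, cross-multiplying gives 4(3x − 1) = 3(4x + 4), which simplifies to −4 = 12 — false.  So 3/4 has no preimage and g is not surjective.
Solving g(x) = 4: cross-multiplying gives 3x − 1 = 4(4x + 4), which rearranges to −13x = 17, so x = −17/13.

-17/13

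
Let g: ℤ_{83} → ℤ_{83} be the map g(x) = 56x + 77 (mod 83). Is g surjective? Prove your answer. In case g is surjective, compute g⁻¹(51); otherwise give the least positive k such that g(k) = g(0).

By definition, g is surjective if every y in the codomain equals g(x) for some x in the domain.
Since gcd(56, 83) = 1, 56 is invertible modulo 83. Euclid's algorithm: 83 = 1·56 + 27, 56 = 2·27 + 2, 27 = 13·2 + 1; back-substituting gives 1 = 43·56 − 29·83, so 56⁻¹ ≡ 43 (mod 83).
For any y ∈ ℤ_{83}, x = 43(y − 77) mod 83 satisfies g(x) = 56·43(y − 77) + 77 ≡ y (since 56·43 ≡ 1 mod 83). So every y has a preimage.
Hence g is surjective.
Since g is surjective, we find g⁻¹(51): we need 56x ≡ 51 − 77 ≡ 57 (mod 83). Using 56⁻¹ = 43: x ≡ 43·57 = 2451 = 29·83 + 44, so x = 44.
Check: g(44) = 56·44 + 77 = 2541 = 30·83 + 51 ≡ 51 (mod 83).

44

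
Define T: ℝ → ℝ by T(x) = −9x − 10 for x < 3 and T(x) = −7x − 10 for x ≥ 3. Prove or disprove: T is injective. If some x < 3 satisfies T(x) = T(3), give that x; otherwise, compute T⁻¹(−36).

Both pieces are strictly decreasing (slopes −9 and −7), so each is injective on its own interval.
The left piece maps (−∞, 3) onto (−37, ∞); the right piece maps [3, ∞) onto (−∞, −31].
These images overlap. In particular T(3) = −31 (right piece), and solving −9x − 10 = −31 on the left piece gives x = 7/3 < 3.
So T(7/3) = T(3) with 7/3 ≠ 3, and T is not injective. This x = 7/3 is the requested value below 3.

7/3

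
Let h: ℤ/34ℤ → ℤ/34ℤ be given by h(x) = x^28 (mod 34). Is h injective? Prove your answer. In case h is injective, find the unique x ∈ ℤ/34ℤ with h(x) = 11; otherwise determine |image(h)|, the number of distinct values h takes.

h(3): Repeated squaring mod 34: 3^1 ≡ 3, 3^2 ≡ 3² = 9, 3^4 ≡ 9² = 81 ≡ 13, 3^8 ≡ 13² = 169 ≡ 33, 3^16 ≡ 33² = 1089 ≡ 1. Since 28 = 16 + 8 + 4, 3^28 ≡ 1·33·13: 1·33 = 33, then 33·13 = 429 ≡ 21. So 3^28 ≡ 21 (mod 34).
h(5): Repeated squaring mod 34: 5^1 ≡ 5, 5^2 ≡ 5² = 25, 5^4 ≡ 25² = 625 ≡ 13, 5^8 ≡ 13² = 169 ≡ 33, 5^16 ≡ 33² = 1089 ≡ 1. Since 28 = 16 + 8 + 4, 5^28 ≡ 1·33·13: 1·33 = 33, then 33·13 = 429 ≡ 21. So 5^28 ≡ 21 (mod 34).
So h(3) = h(5) = 21 while 3 ≠ 5, thus h is not injective.
Since h is not injective, we determine |image(h)|. Computing x^28 mod 34 for each x (by repeated squaring, reducing mod 34 at every step), the values h(0), h(1), …, h(33) are: 0, 1, 16, 21, 18, 21, 30, 13, 16, 33, 30, 13, 4, 1, 4, 33, 18, 17, 18, 33, 4, 1, 4, 13, 30, 33, 16, 13, 30, 21, 18, 21, 16, 1.
The distinct values are {0, 1, 4, 13, 16, 17, 18, 21, 30, 33}; there are 10 of them.

10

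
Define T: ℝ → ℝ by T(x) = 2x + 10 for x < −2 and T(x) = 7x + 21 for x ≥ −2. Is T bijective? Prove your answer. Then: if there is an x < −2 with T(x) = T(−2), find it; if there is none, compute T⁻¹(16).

-5/7

Both pieces are strictly increasing (slopes 2 and 7), so each is injective on its own interval.
The left piece maps (−∞, −2) onto (−∞, 6); the right piece maps [−2, ∞) onto [7, ∞).
The images leave a gap (6 has no preimage), so T is not surjective, hence not bijective.
Because the two images are disjoint, no x < −2 has T(x) = T(−2), so we compute T⁻¹(16): 16 lies in [7, ∞), so solve 7x + 21 = 16: x = (16 − 21)/7 = −5/7.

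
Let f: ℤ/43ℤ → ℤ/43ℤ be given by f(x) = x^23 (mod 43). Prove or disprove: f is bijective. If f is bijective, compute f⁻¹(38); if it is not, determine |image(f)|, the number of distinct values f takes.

Since 43 is prime, the nonzero elements of ℤ/43ℤ form a cyclic group of order 42.
As gcd(23, 42) = 1, raising to the 23rd power is a bijection on this group: if u^23 ≡ v^23 then (uv^{−1})^23 = 1, and the only element of order dividing gcd(23, 42) = 1 is 1, so u = v.
With f(0) = 0 this makes f injective on all of ℤ/43ℤ, hence bijective (finite equal-size domain and codomain). In particular f is bijective.
Since f is bijective, we find the preimage of 38. The inverse of x ↦ x^23 on (ℤ/43ℤ)^× is x ↦ x^11, because 23·11 = 253 = 6·42 + 1 ≡ 1 (mod 42) and x^{42} = 1 for x ≠ 0 (Fermat). So f⁻¹(38) = 38^11 mod 43.
Repeated squaring mod 43: 38^1 ≡ 38, 38^2 ≡ 38² = 1444 ≡ 25, 38^4 ≡ 25² = 625 ≡ 23, 38^8 ≡ 23² = 529 ≡ 13. Since 11 = 8 + 2 + 1, 38^11 ≡ 13·25·38: 13·25 = 325 ≡ 24, then 24·38 = 912 ≡ 9. So 38^11 ≡ 9 (mod 43).
Hence f⁻¹(38) = 9.

9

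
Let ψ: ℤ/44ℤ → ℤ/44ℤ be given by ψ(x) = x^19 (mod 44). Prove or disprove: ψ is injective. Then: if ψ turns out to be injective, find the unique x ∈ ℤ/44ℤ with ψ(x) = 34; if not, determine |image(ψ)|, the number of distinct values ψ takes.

ψ(0) = 0^19 = 0.
ψ(22): Repeated squaring mod 44: 22^1 ≡ 22, 22^2 ≡ 22² = 484 ≡ 0, 22^4 ≡ 0² = 0, 22^8 ≡ 0² = 0, 22^16 ≡ 0² = 0. Since 19 = 16 + 2 + 1, 22^19 ≡ 0·0·22: 0·0 = 0, then 0·22 = 0. So 22^19 ≡ 0 (mod 44).
So ψ(0) = ψ(22) = 0 while 0 ≠ 22, hence ψ is not injective.
Since ψ is not injective, we determine |image(ψ)|. Computing x^19 mod 44 for each x (by repeated squaring, reducing mod 44 at every step), the values ψ(0), ψ(1), …, ψ(43) are: 0, 1, 28, 15, 36, 9, 24, 19, 40, 5, 32, 11, 12, 17, 4, 3, 20, 13, 8, 7, 16, 21, 0, 23, 28, 37, 36, 31, 24, 41, 40, 27, 32, 33, 12, 39, 4, 25, 20, 35, 8, 29, 16, 43.
The distinct values are {0, 1, 3, 4, 5, 7, 8, 9, 11, 12, 13, 15, 16, 17, 19, 20, 21, 23, 24, 25, 27, 28, 29, 31, 32, 33, 35, 36, 37, 39, 40, 41, 43}; there are 33 of them.

33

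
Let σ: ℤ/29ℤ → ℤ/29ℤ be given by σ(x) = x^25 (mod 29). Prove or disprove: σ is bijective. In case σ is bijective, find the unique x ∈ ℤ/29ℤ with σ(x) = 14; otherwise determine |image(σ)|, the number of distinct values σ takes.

Since 29 is prime, the nonzero elements of ℤ/29ℤ form a cyclic group of order 28.
As gcd(25, 28) = 1, raising to the 25th power is a bijection on this group: if a^25 ≡ b^25 then (ab^{−1})^25 = 1, and the only element of order dividing gcd(25, 28) = 1 is 1, so a = b.
With σ(0) = 0 this makes σ injective on all of ℤ/29ℤ, hence bijective (finite equal-size domain and codomain). In particular σ is bijective.
Since σ is bijective, we find the preimage of 14. The inverse of x ↦ x^25 on (ℤ/29ℤ)^× is x ↦ x^9, because 25·9 = 225 = 8·28 + 1 ≡ 1 (mod 28) and x^{28} = 1 for x ≠ 0 (Fermat). So σ⁻¹(14) = 14^9 mod 29.
Repeated squaring mod 29: 14^1 ≡ 14, 14^2 ≡ 14² = 196 ≡ 22, 14^4 ≡ 22² = 484 ≡ 20, 14^8 ≡ 20² = 400 ≡ 23. Since 9 = 8 + 1, 14^9 ≡ 23·14: 23·14 = 322 ≡ 3. So 14^9 ≡ 3 (mod 29).
Hence σ⁻¹(14) = 3.

3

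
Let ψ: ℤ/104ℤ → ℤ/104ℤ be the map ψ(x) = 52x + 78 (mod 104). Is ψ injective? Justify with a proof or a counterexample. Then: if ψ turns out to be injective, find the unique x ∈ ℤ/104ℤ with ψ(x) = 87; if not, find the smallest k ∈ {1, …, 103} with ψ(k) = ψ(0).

Recall that injectivity means: for all x_1, x_2 in the domain, ψ(x_1) = ψ(x_2) implies x_1 = x_2.
We have gcd(52, 104) = 52 > 1. Taking x_1 = 0 and x_2 = 2: ψ(0) = 78 and ψ(2) = 52·2 + 78 = 182 ≡ 78 (mod 104).
So ψ(0) = ψ(2) while 0 ≠ 2, thus ψ is not injective.
Since ψ is not injective, we find the least positive k with ψ(k) = ψ(0): this means 52k ≡ 0 (mod 104), i.e. 104 ∣ 52k. Since gcd(52, 104) = 52, dividing through by 52 this holds exactly when 2 ∣ k.
The smallest positive such k is 2.

2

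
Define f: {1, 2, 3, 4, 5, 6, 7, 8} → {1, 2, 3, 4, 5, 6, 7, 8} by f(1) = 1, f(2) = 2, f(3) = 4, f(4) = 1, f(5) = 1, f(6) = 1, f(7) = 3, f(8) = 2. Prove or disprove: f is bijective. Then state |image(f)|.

f(1) = 1 = f(4) with 1 ≠ 4, so f is not injective, hence not bijective.
The image of f is {1, 2, 3, 4}, which has 4 elements.

4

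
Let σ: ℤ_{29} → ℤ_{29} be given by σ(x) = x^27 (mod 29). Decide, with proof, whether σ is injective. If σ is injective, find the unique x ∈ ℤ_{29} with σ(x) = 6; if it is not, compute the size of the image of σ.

Since 29 is prime, the nonzero elements of ℤ_{29} form a cyclic group of order 28.
As gcd(27, 28) = 1, raising to the 27th power is a bijection on this group: if x_1^27 ≡ x_2^27 then (x_1x_2^{−1})^27 = 1, and the only element of order dividing gcd(27, 28) = 1 is 1, so x_1 = x_2.
With σ(0) = 0 this makes σ injective on all of ℤ_{29}, hence bijective (finite equal-size domain and codomain). In particular σ is injective.
Since σ is injective, we find the preimage of 6. The inverse of x ↦ x^27 on (ℤ_{29})^× is x ↦ x^27, because 27·27 = 729 = 26·28 + 1 ≡ 1 (mod 28) and x^{28} = 1 for x ≠ 0 (Fermat). So σ⁻¹(6) = 6^27 mod 29.
Repeated squaring mod 29: 6^1 ≡ 6, 6^2 ≡ 6² = 36 ≡ 7, 6^4 ≡ 7² = 49 ≡ 20, 6^8 ≡ 20² = 400 ≡ 23, 6^16 ≡ 23² = 529 ≡ 7. Since 27 = 16 + 8 + 2 + 1, 6^27 ≡ 7·23·7·6: 7·23 = 161 ≡ 16, then 16·7 = 112 ≡ 25, then 25·6 = 150 ≡ 5. So 6^27 ≡ 5 (mod 29).
Hence σ⁻¹(6) = 5.

5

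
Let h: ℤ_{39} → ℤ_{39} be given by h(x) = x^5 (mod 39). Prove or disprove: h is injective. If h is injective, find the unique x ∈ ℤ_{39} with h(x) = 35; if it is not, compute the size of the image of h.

Computing x^5 mod 39 for each x (by repeated squaring, reducing mod 39 at every step), the values h(0), h(1), …, h(38) are: 0, 1, 32, 9, 10, 5, 15, 37, 8, 3, 4, 20, 12, 13, 14, 6, 22, 23, 18, 28, 11, 21, 16, 17, 33, 25, 26, 27, 19, 35, 36, 31, 2, 24, 34, 29, 30, 7, 38.
Every element of ℤ_{39} appears exactly once in this list, so h is a bijection, and in particular injective.
Since h is injective, we read off the preimage of 35 from the same table: h(29) = 35, so h⁻¹(35) = 29.

29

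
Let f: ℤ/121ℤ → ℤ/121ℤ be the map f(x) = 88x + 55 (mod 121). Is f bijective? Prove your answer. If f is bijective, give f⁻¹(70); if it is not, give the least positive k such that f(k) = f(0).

We have gcd(88, 121) = 11 > 1. Taking x_1 = 0 and x_2 = 11: f(0) = 55 and f(11) = 88·11 + 55 = 1023 ≡ 55 (mod 121).
So f(0) = f(11) while 0 ≠ 11, so f is not injective, hence not bijective.
Since f is not bijective, we find the least positive k with f(k) = f(0): this means 88k ≡ 0 (mod 121), i.e. 121 ∣ 88k. Since gcd(88, 121) = 11, dividing through by 11 this holds exactly when 11 ∣ 8k, and as gcd(8, 11) = 1, exactly when 11 ∣ k.
The smallest positive such k is 11.

11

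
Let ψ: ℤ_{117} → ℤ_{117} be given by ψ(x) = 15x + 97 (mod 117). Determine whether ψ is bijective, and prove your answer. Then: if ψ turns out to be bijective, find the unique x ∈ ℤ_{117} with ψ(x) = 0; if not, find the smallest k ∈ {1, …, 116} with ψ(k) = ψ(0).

39

We have gcd(15, 117) = 3 > 1. Taking s = 0 and t = 39: ψ(0) = 97 and ψ(39) = 15·39 + 97 = 682 ≡ 97 (mod 117).
So ψ(0) = ψ(39) while 0 ≠ 39, thus ψ is not injective, hence not bijective.
Since ψ is not bijective, we find the least positive k with ψ(k) = ψ(0): this means 15k ≡ 0 (mod 117), i.e. 117 ∣ 15k. Since gcd(15, 117) = 3, dividing through by 3 this holds exactly when 39 ∣ 5k, and as gcd(5, 39) = 1, exactly when 39 ∣ k.
The smallest positive such k is 39.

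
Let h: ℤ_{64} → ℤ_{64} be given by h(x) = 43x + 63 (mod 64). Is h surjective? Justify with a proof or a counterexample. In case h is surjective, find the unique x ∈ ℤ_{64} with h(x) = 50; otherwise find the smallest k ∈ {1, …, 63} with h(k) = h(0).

Since gcd(43, 64) = 1, 43 is invertible modulo 64. Euclid's algorithm: 64 = 1·43 + 21, 43 = 2·21 + 1; back-substituting gives 1 = 3·43 − 2·64, so 43⁻¹ ≡ 3 (mod 64).
For any y ∈ ℤ_{64}, x = 3(y − 63) mod 64 satisfies h(x) = 43·3(y − 63) + 63 ≡ y (since 43·3 ≡ 1 mod 64). So every y has a preimage.
So h is surjective.
Since h is surjective, we compute h⁻¹(50): solve 43x + 63 ≡ 50 (mod 64), i.e. 43x ≡ 51 (mod 64).
Multiplying by 43⁻¹ = 3 gives x ≡ 3·51 = 153 = 2·64 + 25 ≡ 25 (mod 64).
Check: h(25) = 43·25 + 63 = 1138 = 17·64 + 50 ≡ 50 (mod 64).

25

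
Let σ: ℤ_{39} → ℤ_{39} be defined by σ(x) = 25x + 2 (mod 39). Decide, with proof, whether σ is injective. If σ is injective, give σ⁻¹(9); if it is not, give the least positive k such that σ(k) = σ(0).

If σ(s) = σ(t), then 25s ≡ 25t (mod 39). Because gcd(25, 39) = 1, we may cancel 25 to get s ≡ t (mod 39).
Therefore σ is injective.
We now compute 25⁻¹ mod 39 explicitly. Euclid's algorithm: 39 = 1·25 + 14, 25 = 1·14 + 11, 14 = 1·11 + 3, 11 = 3·3 + 2, 3 = 1·2 + 1; back-substituting gives 1 = 25·25 − 16·39, so 25⁻¹ ≡ 25 (mod 39).
Since σ is injective, we find σ⁻¹(9): we need 25x ≡ 9 − 2 ≡ 7 (mod 39). Using 25⁻¹ = 25: x ≡ 25·7 = 175 = 4·39 + 19, so x = 19.
Check: σ(19) = 25·19 + 2 = 477 = 12·39 + 9 ≡ 9 (mod 39).

19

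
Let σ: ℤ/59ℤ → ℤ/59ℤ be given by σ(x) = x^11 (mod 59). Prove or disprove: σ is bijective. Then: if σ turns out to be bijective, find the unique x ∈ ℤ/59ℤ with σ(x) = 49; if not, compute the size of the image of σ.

Since 59 is prime, the nonzero elements of ℤ/59ℤ form a cyclic group of order 58.
As gcd(11, 58) = 1, raising to the 11th power is a bijection on this group: if x_1^11 ≡ x_2^11 then (x_1x_2^{−1})^11 = 1, and the only element of order dividing gcd(11, 58) = 1 is 1, so x_1 = x_2.
With σ(0) = 0 this makes σ injective on all of ℤ/59ℤ, hence bijective (finite equal-size domain and codomain). In particular σ is bijective.
Since σ is bijective, we find the preimage of 49. The inverse of x ↦ x^11 on (ℤ/59ℤ)^× is x ↦ x^37, because 11·37 = 407 = 7·58 + 1 ≡ 1 (mod 58) and x^{58} = 1 for x ≠ 0 (Fermat). So σ⁻¹(49) = 49^37 mod 59.
Repeated squaring mod 59: 49^1 ≡ 49, 49^2 ≡ 49² = 2401 ≡ 41, 49^4 ≡ 41² = 1681 ≡ 29, 49^8 ≡ 29² = 841 ≡ 15, 49^16 ≡ 15² = 225 ≡ 48, 49^32 ≡ 48² = 2304 ≡ 3. Since 37 = 32 + 4 + 1, 49^37 ≡ 3·29·49: 3·29 = 87 ≡ 28, then 28·49 = 1372 ≡ 15. So 49^37 ≡ 15 (mod 59).
Hence σ⁻¹(49) = 15.

15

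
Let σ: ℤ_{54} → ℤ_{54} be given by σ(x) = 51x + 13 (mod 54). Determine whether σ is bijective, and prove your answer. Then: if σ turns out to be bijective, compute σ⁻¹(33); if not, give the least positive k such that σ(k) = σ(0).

We have gcd(51, 54) = 3 > 1. Taking s = 0 and t = 18: σ(0) = 13 and σ(18) = 51·18 + 13 = 931 ≡ 13 (mod 54).
So σ(0) = σ(18) while 0 ≠ 18, hence σ is not injective, hence not bijective.
Since σ is not bijective, we find the least positive k with σ(k) = σ(0): this means 51k ≡ 0 (mod 54), i.e. 54 ∣ 51k. Since gcd(51, 54) = 3, dividing through by 3 this holds exactly when 18 ∣ 17k, and as gcd(17, 18) = 1, exactly when 18 ∣ k.
The smallest positive such k is 18.

18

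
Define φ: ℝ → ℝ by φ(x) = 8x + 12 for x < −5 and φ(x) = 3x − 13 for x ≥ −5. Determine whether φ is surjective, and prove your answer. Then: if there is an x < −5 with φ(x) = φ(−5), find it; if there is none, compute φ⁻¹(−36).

-6

Both pieces are strictly increasing (slopes 8 and 3), so each is injective on its own interval.
The left piece maps (−∞, −5) onto (−∞, −28); the right piece maps [−5, ∞) onto [−28, ∞).
These images together cover ℝ, so φ is surjective.
Because the two images are disjoint, no x < −5 has φ(x) = φ(−5), so we compute φ⁻¹(−36): −36 lies in (−∞, −28), so solve 8x + 12 = −36: x = (−36 − 12)/8 = −6.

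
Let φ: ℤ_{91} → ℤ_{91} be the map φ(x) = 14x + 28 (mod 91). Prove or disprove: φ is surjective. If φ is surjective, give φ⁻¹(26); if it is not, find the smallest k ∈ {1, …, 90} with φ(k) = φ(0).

13

Since gcd(14, 91) = 7, we have 14x ≡ 0 (mod 7) for all x, so φ(x) ≡ 0 (mod 7).
But 1 ≢ 0 (mod 7), so 1 ∈ ℤ_{91} has no preimage. Hence φ is not surjective.
Since φ is not surjective, we find the least positive k with φ(k) = φ(0): this means 14k ≡ 0 (mod 91), i.e. 91 ∣ 14k. Since gcd(14, 91) = 7, dividing through by 7 this holds exactly when 13 ∣ 2k, and as gcd(2, 13) = 1, exactly when 13 ∣ k.
The smallest positive such k is 13.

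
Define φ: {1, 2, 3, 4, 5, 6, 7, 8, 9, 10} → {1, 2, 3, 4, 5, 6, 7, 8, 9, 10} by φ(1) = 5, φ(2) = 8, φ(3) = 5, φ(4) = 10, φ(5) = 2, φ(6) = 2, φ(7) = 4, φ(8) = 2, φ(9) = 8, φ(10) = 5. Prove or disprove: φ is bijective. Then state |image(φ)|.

5

φ(1) = 5 = φ(3) with 1 ≠ 3, so φ is not injective, hence not bijective.
The image of φ is {2, 4, 5, 8, 10}, which has 5 elements.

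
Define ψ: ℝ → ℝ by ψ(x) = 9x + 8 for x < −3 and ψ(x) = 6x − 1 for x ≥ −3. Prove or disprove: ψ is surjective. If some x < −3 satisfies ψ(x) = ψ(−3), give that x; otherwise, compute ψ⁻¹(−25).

-11/3

Both pieces are strictly increasing (slopes 9 and 6), so each is injective on its own interval.
The left piece maps (−∞, −3) onto (−∞, −19); the right piece maps [−3, ∞) onto [−19, ∞).
These images together cover ℝ, so ψ is surjective.
Because the two images are disjoint, no x < −3 has ψ(x) = ψ(−3), so we compute ψ⁻¹(−25): −25 lies in (−∞, −19), so solve 9x + 8 = −25: x = (−25 − 8)/9 = −11/3.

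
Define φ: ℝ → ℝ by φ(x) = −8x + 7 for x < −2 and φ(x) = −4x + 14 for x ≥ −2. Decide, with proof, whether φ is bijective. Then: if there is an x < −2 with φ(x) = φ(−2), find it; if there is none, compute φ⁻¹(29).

Both pieces are strictly decreasing (slopes −8 and −4), so each is injective on its own interval.
The left piece maps (−∞, −2) onto (23, ∞); the right piece maps [−2, ∞) onto (−∞, 22].
The images leave a gap (23 has no preimage), so φ is not surjective, hence not bijective.
Because the two images are disjoint, no x < −2 has φ(x) = φ(−2), so we compute φ⁻¹(29): 29 lies in (23, ∞), so solve −8x + 7 = 29: x = (29 − 7)/(−8) = −11/4.

-11/4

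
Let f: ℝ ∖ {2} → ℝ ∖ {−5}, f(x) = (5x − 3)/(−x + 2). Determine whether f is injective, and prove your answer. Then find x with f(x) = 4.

Suppose f(a) = f(b). Cross-multiplying: (5a − 3)(−b + 2) = (5b − 3)(−a + 2).
Expanding both sides and cancelling the symmetric terms leaves 7·(a − b) = 0. Since 7 ≠ 0, a = b. Thus f is injective.
Solving f(x) = 4: cross-multiplying gives 5x − 3 = 4(−x + 2), which rearranges to 9x = 11, so x = 11/9.

11/9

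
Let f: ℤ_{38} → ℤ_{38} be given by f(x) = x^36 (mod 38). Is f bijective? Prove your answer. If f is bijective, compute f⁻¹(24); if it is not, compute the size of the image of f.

4

f(1) = 1^36 = 1.
f(3): Repeated squaring mod 38: 3^1 ≡ 3, 3^2 ≡ 3² = 9, 3^4 ≡ 9² = 81 ≡ 5, 3^8 ≡ 5² = 25, 3^16 ≡ 25² = 625 ≡ 17, 3^32 ≡ 17² = 289 ≡ 23. Since 36 = 32 + 4, 3^36 ≡ 23·5: 23·5 = 115 ≡ 1. So 3^36 ≡ 1 (mod 38).
So f(1) = f(3) = 1 while 1 ≠ 3, so f is not injective, hence not bijective.
Since f is not bijective, we determine |image(f)|. Computing x^36 mod 38 for each x (by repeated squaring, reducing mod 38 at every step), the values f(0), f(1), …, f(37) are: 0, 1, 20, 1, 20, 1, 20, 1, 20, 1, 20, 1, 20, 1, 20, 1, 20, 1, 20, 19, 20, 1, 20, 1, 20, 1, 20, 1, 20, 1, 20, 1, 20, 1, 20, 1, 20, 1.
The distinct values are {0, 1, 19, 20}; there are 4 of them.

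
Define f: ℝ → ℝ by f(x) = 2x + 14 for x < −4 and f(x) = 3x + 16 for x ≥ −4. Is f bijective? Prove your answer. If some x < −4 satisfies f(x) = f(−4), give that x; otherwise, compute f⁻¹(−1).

Both pieces are strictly increasing (slopes 2 and 3), so each is injective on its own interval.
The left piece maps (−∞, −4) onto (−∞, 6); the right piece maps [−4, ∞) onto [4, ∞).
These images overlap. In particular f(−4) = 4 (right piece), and solving 2x + 14 = 4 on the left piece gives x = −5 < −4.
So f(−5) = f(−4) with −5 ≠ −4, and f is not injective, hence not bijective. This x = −5 is the requested value below −4.

-5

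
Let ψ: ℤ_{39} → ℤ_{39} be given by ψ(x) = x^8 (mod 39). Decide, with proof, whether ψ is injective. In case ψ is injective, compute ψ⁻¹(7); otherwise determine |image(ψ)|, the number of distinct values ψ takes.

8

ψ(1) = 1^8 = 1.
ψ(5): Repeated squaring mod 39: 5^1 ≡ 5, 5^2 ≡ 5² = 25, 5^4 ≡ 25² = 625 ≡ 1, 5^8 ≡ 1² = 1. So 5^8 ≡ 1 (mod 39).
So ψ(1) = ψ(5) = 1 while 1 ≠ 5, thus ψ is not injective.
Since ψ is not injective, we determine |image(ψ)|. Computing x^8 mod 39 for each x (by repeated squaring, reducing mod 39 at every step), the values ψ(0), ψ(1), …, ψ(38) are: 0, 1, 22, 9, 16, 1, 3, 16, 1, 3, 22, 22, 27, 13, 1, 9, 22, 16, 27, 16, 16, 27, 16, 22, 9, 1, 13, 27, 22, 22, 3, 1, 16, 3, 1, 16, 9, 22, 1.
The distinct values are {0, 1, 3, 9, 13, 16, 22, 27}; there are 8 of them.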